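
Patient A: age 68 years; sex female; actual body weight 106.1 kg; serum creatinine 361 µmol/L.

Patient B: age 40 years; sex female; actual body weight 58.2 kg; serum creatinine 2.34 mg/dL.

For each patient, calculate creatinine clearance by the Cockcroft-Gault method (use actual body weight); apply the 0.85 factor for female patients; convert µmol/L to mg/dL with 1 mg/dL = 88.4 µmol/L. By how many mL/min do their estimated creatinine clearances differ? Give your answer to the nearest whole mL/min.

Patient A: SCr = 361 / 88.4 = 4.084 mg/dL
Patient A: CrCl = (140 − 68) × 106.1 / (72 × 4.084) × 0.85 = 7639.2 / 294.05 × 0.85 ≈ 22.1 mL/min
Patient B: CrCl = (140 − 40) × 58.2 / (72 × 2.34) × 0.85 = 5820.0 / 168.48 × 0.85 ≈ 29.4 mL/min
|22.1 − 29.4| = 7.3 mL/min

7 mL/min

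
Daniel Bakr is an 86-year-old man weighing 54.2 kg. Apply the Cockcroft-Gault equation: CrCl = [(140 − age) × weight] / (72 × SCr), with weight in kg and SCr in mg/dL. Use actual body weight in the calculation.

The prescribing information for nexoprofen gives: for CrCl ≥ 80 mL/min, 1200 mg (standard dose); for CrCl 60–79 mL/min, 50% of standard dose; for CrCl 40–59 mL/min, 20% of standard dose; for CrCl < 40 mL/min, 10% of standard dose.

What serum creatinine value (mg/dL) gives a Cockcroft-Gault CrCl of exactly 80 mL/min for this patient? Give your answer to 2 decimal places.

Standard dose requires CrCl ≥ 80 mL/min.
Set (140 − 86) × 54.2 / (72 × SCr) = 80
SCr = (140 − 86) × 54.2 / (72 × 80) = 0.508 mg/dL

0.51 mg/dL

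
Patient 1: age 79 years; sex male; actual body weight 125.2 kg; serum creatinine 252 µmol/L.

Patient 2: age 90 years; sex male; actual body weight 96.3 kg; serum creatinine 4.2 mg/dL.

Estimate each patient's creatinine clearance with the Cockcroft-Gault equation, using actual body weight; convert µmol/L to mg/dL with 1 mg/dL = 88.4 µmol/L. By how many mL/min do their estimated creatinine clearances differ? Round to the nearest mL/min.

21 mL/min

Patient 1: SCr = 252 / 88.4 = 2.851 mg/dL
Patient 1: CrCl = (140 − 79) × 125.2 / (72 × 2.851) = 7637.2 / 205.27 ≈ 37.2 mL/min
Patient 2: CrCl = (140 − 90) × 96.3 / (72 × 4.2) = 4815.0 / 302.40 ≈ 15.9 mL/min
|37.2 − 15.9| = 21.3 mL/min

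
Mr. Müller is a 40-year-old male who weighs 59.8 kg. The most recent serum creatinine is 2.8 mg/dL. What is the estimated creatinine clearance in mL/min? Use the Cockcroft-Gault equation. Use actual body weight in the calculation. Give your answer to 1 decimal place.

29.7 mL/min

CrCl = (140 − 40) × 59.8 / (72 × 2.8) = 5980.0 / 201.60 ≈ 29.7 mL/min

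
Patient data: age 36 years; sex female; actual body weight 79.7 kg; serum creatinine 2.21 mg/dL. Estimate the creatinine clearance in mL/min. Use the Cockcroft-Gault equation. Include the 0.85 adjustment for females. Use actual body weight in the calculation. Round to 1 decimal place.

44.3 mL/min

CrCl = (140 − 36) × 79.7 / (72 × 2.21) × 0.85 = 8288.8 / 159.12 × 0.85 ≈ 44.3 mL/min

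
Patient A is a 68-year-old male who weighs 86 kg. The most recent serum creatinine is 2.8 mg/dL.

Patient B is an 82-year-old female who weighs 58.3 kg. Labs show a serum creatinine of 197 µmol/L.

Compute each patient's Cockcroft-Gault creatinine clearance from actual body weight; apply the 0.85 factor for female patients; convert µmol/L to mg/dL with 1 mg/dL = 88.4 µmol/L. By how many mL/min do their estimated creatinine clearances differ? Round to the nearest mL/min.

Patient A: CrCl = (140 − 68) × 86 / (72 × 2.8) = 6192.0 / 201.60 ≈ 30.7 mL/min
Patient B: SCr = 197 / 88.4 = 2.229 mg/dL
Patient B: CrCl = (140 − 82) × 58.3 / (72 × 2.229) × 0.85 = 3381.4 / 160.49 × 0.85 ≈ 17.9 mL/min
|30.7 − 17.9| = 12.8 mL/min

13 mL/min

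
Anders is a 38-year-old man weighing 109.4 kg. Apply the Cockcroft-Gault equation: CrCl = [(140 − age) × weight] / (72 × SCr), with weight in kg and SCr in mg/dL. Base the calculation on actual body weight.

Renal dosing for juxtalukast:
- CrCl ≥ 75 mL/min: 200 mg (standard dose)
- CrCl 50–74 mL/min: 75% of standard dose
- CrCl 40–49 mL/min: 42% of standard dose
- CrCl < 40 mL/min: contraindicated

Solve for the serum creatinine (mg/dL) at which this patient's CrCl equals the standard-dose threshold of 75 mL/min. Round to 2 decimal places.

Standard dose requires CrCl ≥ 75 mL/min.
Set (140 − 38) × 109.4 / (72 × SCr) = 75
SCr = (140 − 38) × 109.4 / (72 × 75) = 2.066 mg/dL

2.07 mg/dL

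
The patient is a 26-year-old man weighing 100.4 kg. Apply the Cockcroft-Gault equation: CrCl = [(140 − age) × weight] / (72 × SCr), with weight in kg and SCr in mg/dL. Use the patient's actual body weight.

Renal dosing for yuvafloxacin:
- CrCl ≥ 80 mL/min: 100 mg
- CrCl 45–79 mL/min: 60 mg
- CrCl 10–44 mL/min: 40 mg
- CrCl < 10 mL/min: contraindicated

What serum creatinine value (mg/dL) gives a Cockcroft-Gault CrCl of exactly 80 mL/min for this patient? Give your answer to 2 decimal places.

1.99 mg/dL

Standard dose requires CrCl ≥ 80 mL/min.
Set (140 − 26) × 100.4 / (72 × SCr) = 80
SCr = (140 − 26) × 100.4 / (72 × 80) = 1.987 mg/dL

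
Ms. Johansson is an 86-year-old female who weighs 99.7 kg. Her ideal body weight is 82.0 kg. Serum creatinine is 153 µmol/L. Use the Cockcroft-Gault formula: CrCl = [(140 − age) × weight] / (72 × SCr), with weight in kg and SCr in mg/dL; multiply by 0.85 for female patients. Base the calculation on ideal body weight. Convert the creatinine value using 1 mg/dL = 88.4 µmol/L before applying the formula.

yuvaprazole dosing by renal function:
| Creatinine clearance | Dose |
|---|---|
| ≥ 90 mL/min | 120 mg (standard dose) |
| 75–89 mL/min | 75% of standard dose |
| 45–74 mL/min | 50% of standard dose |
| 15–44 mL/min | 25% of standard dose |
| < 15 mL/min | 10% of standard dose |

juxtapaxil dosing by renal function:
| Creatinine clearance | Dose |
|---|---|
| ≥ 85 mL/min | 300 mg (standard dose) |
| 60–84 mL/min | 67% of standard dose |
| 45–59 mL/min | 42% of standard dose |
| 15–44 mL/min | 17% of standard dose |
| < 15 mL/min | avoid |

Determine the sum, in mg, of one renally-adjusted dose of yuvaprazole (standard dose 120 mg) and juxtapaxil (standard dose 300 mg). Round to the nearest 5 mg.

SCr = 153 / 88.4 = 1.731 mg/dL
CrCl = (140 − 86) × 82 / (72 × 1.731) × 0.85 = 4428.0 / 124.63 × 0.85 ≈ 30.2 mL/min
CrCl ≈ 30 mL/min.
yuvaprazole: 15–44 mL/min → 25% of 120 mg = 30 mg.
juxtapaxil: 15–44 mL/min → 17% of 300 mg = 51 mg.
Total = 30 + 51 = 81 mg.

80 mg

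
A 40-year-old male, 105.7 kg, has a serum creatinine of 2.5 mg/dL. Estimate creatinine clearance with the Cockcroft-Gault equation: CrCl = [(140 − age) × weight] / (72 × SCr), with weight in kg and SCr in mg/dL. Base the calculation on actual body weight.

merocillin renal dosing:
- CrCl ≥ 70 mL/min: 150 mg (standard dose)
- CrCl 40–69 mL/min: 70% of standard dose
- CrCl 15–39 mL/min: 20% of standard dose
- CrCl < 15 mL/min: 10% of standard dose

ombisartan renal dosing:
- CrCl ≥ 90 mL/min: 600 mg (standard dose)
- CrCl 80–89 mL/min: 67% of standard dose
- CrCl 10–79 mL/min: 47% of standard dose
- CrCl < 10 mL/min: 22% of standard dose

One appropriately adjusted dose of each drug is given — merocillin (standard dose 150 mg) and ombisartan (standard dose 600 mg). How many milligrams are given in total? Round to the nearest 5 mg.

CrCl = (140 − 40) × 105.7 / (72 × 2.5) = 10570.0 / 180.00 ≈ 58.7 mL/min
CrCl ≈ 59 mL/min.
merocillin: 40–69 mL/min → 70% of 150 mg = 105 mg.
ombisartan: 10–79 mL/min → 47% of 600 mg = 282 mg.
Total = 105 + 282 = 387 mg.

385 mg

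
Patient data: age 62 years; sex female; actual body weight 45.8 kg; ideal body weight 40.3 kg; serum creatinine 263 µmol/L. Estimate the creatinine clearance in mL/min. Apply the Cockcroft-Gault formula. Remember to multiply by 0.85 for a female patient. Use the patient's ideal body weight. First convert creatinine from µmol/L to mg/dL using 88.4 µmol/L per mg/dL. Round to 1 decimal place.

SCr = 263 / 88.4 = 2.975 mg/dL
CrCl = (140 − 62) × 40.3 / (72 × 2.975) × 0.85 = 3143.4 / 214.20 × 0.85 ≈ 12.5 mL/min

12.5 mL/min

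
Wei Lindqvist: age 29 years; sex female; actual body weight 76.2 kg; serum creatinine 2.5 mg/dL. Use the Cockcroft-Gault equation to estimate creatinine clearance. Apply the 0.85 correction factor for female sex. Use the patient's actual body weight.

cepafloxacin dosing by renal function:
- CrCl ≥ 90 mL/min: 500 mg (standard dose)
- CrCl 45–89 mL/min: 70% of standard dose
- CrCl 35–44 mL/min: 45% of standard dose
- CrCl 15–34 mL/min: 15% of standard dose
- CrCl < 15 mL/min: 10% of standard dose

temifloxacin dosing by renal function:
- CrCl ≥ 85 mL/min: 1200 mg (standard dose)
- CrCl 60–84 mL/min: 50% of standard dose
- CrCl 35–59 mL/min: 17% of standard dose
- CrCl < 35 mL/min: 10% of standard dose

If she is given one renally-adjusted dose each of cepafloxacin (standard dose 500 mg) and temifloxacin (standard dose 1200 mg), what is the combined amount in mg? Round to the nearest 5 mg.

430 mg

CrCl = (140 − 29) × 76.2 / (72 × 2.5) × 0.85 = 8458.2 / 180.00 × 0.85 ≈ 39.9 mL/min
CrCl ≈ 40 mL/min.
cepafloxacin: 35–44 mL/min → 45% of 500 mg = 225 mg.
temifloxacin: 35–59 mL/min → 17% of 1200 mg = 204 mg.
Total = 225 + 204 = 429 mg.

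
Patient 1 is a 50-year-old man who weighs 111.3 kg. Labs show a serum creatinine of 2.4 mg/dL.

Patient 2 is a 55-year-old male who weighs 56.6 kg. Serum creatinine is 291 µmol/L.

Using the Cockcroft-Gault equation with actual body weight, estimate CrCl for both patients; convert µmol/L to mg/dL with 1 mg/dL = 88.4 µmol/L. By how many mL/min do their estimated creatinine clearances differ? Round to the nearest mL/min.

38 mL/min

Patient 1: CrCl = (140 − 50) × 111.3 / (72 × 2.4) = 10017.0 / 172.80 ≈ 58.0 mL/min
Patient 2: SCr = 291 / 88.4 = 3.292 mg/dL
Patient 2: CrCl = (140 − 55) × 56.6 / (72 × 3.292) = 4811.0 / 237.02 ≈ 20.3 mL/min
|58.0 − 20.3| = 37.7 mL/min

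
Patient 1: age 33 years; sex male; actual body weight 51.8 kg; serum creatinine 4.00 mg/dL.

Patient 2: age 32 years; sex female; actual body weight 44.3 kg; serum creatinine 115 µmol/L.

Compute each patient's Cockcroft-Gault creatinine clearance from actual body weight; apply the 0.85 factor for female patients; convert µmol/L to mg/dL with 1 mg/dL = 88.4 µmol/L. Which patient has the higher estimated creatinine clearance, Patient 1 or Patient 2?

Patient 1: CrCl = (140 − 33) × 51.8 / (72 × 4) = 5542.6 / 288.00 ≈ 19.2 mL/min
Patient 2: SCr = 115 / 88.4 = 1.301 mg/dL
Patient 2: CrCl = (140 − 32) × 44.3 / (72 × 1.301) × 0.85 = 4784.4 / 93.67 × 0.85 ≈ 43.4 mL/min
19.2 vs 43.4 mL/min → Patient 2 is higher.

Patient 2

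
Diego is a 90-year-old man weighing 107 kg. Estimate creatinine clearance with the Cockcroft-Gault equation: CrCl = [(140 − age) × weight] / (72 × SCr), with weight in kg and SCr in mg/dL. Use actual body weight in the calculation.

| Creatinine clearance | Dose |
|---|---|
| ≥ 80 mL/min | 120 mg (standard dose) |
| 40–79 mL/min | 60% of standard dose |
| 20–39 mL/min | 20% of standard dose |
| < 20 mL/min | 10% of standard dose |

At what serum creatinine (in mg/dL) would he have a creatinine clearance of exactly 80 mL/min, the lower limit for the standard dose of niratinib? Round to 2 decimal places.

Standard dose requires CrCl ≥ 80 mL/min.
Set (140 − 90) × 107 / (72 × SCr) = 80
SCr = (140 − 90) × 107 / (72 × 80) = 0.929 mg/dL

0.93 mg/dL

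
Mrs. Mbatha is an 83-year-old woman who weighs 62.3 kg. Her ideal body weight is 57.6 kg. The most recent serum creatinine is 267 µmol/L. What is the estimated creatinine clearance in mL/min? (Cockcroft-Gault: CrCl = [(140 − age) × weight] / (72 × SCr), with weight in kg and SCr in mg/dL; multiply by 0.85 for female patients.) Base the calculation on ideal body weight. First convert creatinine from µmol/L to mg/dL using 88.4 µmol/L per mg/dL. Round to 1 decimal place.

SCr = 267 / 88.4 = 3.02 mg/dL
CrCl = (140 − 83) × 57.6 / (72 × 3.02) × 0.85 = 3283.2 / 217.44 × 0.85 ≈ 12.8 mL/min

12.8 mL/min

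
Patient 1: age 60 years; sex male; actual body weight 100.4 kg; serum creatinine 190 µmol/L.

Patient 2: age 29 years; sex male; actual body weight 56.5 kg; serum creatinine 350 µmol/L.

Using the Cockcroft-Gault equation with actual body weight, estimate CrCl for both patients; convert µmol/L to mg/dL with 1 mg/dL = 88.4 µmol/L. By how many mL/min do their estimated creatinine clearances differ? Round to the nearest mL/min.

30 mL/min

Patient 1: SCr = 190 / 88.4 = 2.149 mg/dL
Patient 1: CrCl = (140 − 60) × 100.4 / (72 × 2.149) = 8032.0 / 154.73 ≈ 51.9 mL/min
Patient 2: SCr = 350 / 88.4 = 3.959 mg/dL
Patient 2: CrCl = (140 − 29) × 56.5 / (72 × 3.959) = 6271.5 / 285.05 ≈ 22.0 mL/min
|51.9 − 22.0| = 29.9 mL/min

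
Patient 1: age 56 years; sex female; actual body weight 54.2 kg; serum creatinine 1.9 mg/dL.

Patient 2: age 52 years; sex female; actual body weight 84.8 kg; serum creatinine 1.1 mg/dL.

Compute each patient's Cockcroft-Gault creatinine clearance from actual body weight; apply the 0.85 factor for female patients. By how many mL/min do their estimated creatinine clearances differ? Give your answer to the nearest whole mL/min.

52 mL/min

Patient 1: CrCl = (140 − 56) × 54.2 / (72 × 1.9) × 0.85 = 4552.8 / 136.80 × 0.85 ≈ 28.3 mL/min
Patient 2: CrCl = (140 − 52) × 84.8 / (72 × 1.1) × 0.85 = 7462.4 / 79.20 × 0.85 ≈ 80.1 mL/min
|28.3 − 80.1| = 51.8 mL/min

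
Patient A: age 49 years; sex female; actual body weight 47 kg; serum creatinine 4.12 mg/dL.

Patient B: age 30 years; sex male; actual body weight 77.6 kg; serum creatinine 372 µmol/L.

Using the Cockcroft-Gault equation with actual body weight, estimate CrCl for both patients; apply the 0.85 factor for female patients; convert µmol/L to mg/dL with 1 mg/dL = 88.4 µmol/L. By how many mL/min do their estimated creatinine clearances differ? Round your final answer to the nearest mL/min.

16 mL/min

Patient A: CrCl = (140 − 49) × 47 / (72 × 4.12) × 0.85 = 4277.0 / 296.64 × 0.85 ≈ 12.3 mL/min
Patient B: SCr = 372 / 88.4 = 4.208 mg/dL
Patient B: CrCl = (140 − 30) × 77.6 / (72 × 4.208) = 8536.0 / 302.98 ≈ 28.2 mL/min
|12.3 − 28.2| = 15.9 mL/min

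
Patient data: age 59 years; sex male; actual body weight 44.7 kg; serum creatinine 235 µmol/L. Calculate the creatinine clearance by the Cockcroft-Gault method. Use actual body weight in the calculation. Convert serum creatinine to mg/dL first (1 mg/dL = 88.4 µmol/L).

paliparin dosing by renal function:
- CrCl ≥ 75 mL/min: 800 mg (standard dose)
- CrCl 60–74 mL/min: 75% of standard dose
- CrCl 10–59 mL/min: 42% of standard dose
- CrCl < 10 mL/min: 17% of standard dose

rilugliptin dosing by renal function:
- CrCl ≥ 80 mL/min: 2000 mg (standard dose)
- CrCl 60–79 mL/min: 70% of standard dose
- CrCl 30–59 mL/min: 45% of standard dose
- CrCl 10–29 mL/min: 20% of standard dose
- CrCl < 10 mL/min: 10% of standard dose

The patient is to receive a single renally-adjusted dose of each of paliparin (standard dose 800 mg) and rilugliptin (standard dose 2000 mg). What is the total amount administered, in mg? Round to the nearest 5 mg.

735 mg

SCr = 235 / 88.4 = 2.658 mg/dL
CrCl = (140 − 59) × 44.7 / (72 × 2.658) = 3620.7 / 191.38 ≈ 18.9 mL/min
CrCl ≈ 19 mL/min.
paliparin: 10–59 mL/min → 42% of 800 mg = 336 mg.
rilugliptin: 10–29 mL/min → 20% of 2000 mg = 400 mg.
Total = 336 + 400 = 736 mg.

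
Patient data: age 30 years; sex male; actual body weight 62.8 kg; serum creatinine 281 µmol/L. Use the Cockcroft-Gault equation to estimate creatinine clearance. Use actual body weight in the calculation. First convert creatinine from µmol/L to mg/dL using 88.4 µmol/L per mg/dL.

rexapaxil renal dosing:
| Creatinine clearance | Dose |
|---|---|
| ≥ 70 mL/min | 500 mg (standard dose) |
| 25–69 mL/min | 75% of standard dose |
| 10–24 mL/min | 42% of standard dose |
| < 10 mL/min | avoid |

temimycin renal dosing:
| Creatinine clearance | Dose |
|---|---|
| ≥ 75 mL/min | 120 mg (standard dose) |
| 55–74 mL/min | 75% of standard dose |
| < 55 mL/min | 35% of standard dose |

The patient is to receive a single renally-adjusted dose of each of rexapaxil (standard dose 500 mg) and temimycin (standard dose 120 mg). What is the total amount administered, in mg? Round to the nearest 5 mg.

SCr = 281 / 88.4 = 3.179 mg/dL
CrCl = (140 − 30) × 62.8 / (72 × 3.179) = 6908.0 / 228.89 ≈ 30.2 mL/min
CrCl ≈ 30 mL/min.
rexapaxil: 25–69 mL/min → 75% of 500 mg = 375 mg.
temimycin: < 55 mL/min → 35% of 120 mg = 42 mg.
Total = 375 + 42 = 417 mg.

415 mg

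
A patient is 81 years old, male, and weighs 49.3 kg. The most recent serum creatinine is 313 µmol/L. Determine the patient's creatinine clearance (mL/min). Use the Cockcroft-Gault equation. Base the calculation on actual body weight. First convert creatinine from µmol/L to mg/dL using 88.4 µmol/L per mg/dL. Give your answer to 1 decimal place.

SCr = 313 / 88.4 = 3.541 mg/dL
CrCl = (140 − 81) × 49.3 / (72 × 3.541) = 2908.7 / 254.95 ≈ 11.4 mL/min

11.4 mL/min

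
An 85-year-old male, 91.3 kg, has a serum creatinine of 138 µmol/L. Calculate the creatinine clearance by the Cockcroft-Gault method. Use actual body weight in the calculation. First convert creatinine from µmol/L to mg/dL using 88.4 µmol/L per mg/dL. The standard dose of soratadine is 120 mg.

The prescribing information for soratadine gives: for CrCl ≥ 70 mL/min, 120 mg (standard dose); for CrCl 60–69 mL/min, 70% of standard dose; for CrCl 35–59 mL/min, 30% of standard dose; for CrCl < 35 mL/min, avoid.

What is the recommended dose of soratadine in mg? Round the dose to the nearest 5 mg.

SCr = 138 / 88.4 = 1.561 mg/dL
CrCl = (140 − 85) × 91.3 / (72 × 1.561) = 5021.5 / 112.39 ≈ 44.7 mL/min
CrCl ≈ 45 mL/min → bracket 35–59 mL/min.
30% of 120 mg = 36 mg → 35 mg

35 mg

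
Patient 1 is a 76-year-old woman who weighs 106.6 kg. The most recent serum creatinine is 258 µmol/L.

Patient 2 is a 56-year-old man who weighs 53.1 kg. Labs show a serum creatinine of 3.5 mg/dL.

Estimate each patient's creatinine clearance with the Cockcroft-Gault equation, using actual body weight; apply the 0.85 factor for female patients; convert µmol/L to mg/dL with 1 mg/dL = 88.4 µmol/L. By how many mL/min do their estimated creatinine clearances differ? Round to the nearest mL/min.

10 mL/min

Patient 1: SCr = 258 / 88.4 = 2.919 mg/dL
Patient 1: CrCl = (140 − 76) × 106.6 / (72 × 2.919) × 0.85 = 6822.4 / 210.17 × 0.85 ≈ 27.6 mL/min
Patient 2: CrCl = (140 − 56) × 53.1 / (72 × 3.5) = 4460.4 / 252.00 ≈ 17.7 mL/min
|27.6 − 17.7| = 9.9 mL/min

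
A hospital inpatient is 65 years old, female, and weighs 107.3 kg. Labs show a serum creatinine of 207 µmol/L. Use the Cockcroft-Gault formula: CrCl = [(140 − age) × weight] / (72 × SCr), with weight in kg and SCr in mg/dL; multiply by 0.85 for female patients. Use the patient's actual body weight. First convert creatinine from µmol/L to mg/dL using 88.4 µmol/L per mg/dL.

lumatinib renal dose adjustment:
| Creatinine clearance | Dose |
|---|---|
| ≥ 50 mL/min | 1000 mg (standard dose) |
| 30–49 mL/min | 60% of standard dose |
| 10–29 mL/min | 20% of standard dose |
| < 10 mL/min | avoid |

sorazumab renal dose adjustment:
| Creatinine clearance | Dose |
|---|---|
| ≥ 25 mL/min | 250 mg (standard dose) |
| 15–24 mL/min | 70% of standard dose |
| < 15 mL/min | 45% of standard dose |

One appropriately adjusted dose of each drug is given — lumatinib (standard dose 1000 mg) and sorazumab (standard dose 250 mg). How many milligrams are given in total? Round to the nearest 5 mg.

850 mg

SCr = 207 / 88.4 = 2.342 mg/dL
CrCl = (140 − 65) × 107.3 / (72 × 2.342) × 0.85 = 8047.5 / 168.62 × 0.85 ≈ 40.6 mL/min
CrCl ≈ 41 mL/min.
lumatinib: 30–49 mL/min → 60% of 1000 mg = 600 mg.
sorazumab: ≥ 25 mL/min → 100% of 250 mg = 250 mg.
Total = 600 + 250 = 850 mg.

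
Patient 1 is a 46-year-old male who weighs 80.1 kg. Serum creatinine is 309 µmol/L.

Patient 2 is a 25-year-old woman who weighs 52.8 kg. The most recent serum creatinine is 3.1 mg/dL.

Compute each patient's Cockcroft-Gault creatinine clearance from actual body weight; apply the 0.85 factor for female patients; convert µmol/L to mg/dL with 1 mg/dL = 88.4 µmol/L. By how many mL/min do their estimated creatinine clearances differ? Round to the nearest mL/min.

Patient 1: SCr = 309 / 88.4 = 3.495 mg/dL
Patient 1: CrCl = (140 − 46) × 80.1 / (72 × 3.495) = 7529.4 / 251.64 ≈ 29.9 mL/min
Patient 2: CrCl = (140 − 25) × 52.8 / (72 × 3.1) × 0.85 = 6072.0 / 223.20 × 0.85 ≈ 23.1 mL/min
|29.9 − 23.1| = 6.8 mL/min

7 mL/min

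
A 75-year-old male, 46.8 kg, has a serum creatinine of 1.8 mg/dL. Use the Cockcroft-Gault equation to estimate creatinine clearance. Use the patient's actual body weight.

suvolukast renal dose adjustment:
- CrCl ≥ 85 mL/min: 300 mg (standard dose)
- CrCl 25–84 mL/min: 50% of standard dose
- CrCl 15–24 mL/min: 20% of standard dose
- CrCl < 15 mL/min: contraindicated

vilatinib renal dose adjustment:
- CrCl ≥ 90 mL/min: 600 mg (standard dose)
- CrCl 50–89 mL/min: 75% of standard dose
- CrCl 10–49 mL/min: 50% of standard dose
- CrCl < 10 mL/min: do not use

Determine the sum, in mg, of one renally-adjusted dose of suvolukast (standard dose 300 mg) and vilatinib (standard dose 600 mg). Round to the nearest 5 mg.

360 mg

CrCl = (140 − 75) × 46.8 / (72 × 1.8) = 3042.0 / 129.60 ≈ 23.5 mL/min
CrCl ≈ 23 mL/min.
suvolukast: 15–24 mL/min → 20% of 300 mg = 60 mg.
vilatinib: 10–49 mL/min → 50% of 600 mg = 300 mg.
Total = 60 + 300 = 360 mg.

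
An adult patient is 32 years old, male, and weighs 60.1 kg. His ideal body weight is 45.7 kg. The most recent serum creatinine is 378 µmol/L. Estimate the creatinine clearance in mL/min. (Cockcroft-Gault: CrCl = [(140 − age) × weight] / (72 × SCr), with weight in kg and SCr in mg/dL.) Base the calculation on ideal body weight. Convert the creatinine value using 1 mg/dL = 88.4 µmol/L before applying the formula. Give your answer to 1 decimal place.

16.0 mL/min

SCr = 378 / 88.4 = 4.276 mg/dL
CrCl = (140 − 32) × 45.7 / (72 × 4.276) = 4935.6 / 307.87 ≈ 16.0 mL/min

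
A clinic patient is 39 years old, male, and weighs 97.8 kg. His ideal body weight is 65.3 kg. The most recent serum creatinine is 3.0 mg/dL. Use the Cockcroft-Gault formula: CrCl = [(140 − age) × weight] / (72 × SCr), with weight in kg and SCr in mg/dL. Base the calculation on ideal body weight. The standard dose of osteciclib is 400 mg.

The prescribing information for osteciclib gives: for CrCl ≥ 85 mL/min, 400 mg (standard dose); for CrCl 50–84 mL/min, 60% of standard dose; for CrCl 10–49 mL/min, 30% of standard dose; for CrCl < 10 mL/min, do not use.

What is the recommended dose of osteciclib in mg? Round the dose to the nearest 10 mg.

CrCl = (140 − 39) × 65.3 / (72 × 3) = 6595.3 / 216.00 ≈ 30.5 mL/min
CrCl ≈ 31 mL/min → bracket 10–49 mL/min.
30% of 400 mg = 120 mg

120 mg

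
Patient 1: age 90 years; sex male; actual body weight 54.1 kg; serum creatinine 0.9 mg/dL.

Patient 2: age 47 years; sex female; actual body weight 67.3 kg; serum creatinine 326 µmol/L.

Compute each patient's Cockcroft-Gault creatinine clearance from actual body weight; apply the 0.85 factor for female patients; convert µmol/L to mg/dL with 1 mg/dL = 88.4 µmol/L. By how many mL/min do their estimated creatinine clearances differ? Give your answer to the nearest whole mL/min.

Patient 1: CrCl = (140 − 90) × 54.1 / (72 × 0.9) = 2705.0 / 64.80 ≈ 41.7 mL/min
Patient 2: SCr = 326 / 88.4 = 3.688 mg/dL
Patient 2: CrCl = (140 − 47) × 67.3 / (72 × 3.688) × 0.85 = 6258.9 / 265.54 × 0.85 ≈ 20.0 mL/min
|41.7 − 20.0| = 21.7 mL/min

22 mL/min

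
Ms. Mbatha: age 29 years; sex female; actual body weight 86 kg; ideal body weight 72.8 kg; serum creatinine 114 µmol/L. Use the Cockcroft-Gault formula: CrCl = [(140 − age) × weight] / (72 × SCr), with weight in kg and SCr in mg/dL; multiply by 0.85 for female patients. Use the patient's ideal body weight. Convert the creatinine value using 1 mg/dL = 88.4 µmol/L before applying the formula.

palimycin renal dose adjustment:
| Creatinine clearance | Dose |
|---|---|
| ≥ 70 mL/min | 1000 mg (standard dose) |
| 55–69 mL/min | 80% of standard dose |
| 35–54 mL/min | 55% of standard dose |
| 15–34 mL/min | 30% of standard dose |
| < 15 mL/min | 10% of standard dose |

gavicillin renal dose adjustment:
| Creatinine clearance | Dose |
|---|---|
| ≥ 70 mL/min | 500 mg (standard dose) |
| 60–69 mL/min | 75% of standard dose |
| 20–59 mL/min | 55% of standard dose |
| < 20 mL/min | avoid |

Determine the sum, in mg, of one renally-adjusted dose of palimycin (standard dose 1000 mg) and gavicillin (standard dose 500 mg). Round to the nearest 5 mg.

SCr = 114 / 88.4 = 1.29 mg/dL
CrCl = (140 − 29) × 72.8 / (72 × 1.29) × 0.85 = 8080.8 / 92.88 × 0.85 ≈ 74.0 mL/min
CrCl ≈ 74 mL/min.
palimycin: ≥ 70 mL/min → 100% of 1000 mg = 1000 mg.
gavicillin: ≥ 70 mL/min → 100% of 500 mg = 500 mg.
Total = 1000 + 500 = 1500 mg.

1500 mg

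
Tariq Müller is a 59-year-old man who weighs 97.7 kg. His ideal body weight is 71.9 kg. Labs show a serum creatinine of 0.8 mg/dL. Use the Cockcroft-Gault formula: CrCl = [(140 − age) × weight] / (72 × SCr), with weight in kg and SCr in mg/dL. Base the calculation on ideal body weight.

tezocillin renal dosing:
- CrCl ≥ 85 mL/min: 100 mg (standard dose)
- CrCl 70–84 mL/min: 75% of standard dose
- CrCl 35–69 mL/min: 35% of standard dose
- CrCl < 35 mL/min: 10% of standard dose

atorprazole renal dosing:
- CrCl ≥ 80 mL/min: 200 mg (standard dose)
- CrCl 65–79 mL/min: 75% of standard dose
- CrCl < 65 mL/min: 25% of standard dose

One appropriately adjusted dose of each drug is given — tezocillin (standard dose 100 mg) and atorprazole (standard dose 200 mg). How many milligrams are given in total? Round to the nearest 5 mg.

300 mg

CrCl = (140 − 59) × 71.9 / (72 × 0.8) = 5823.9 / 57.60 ≈ 101.1 mL/min
CrCl ≈ 101 mL/min.
tezocillin: ≥ 85 mL/min → 100% of 100 mg = 100 mg.
atorprazole: ≥ 80 mL/min → 100% of 200 mg = 200 mg.
Total = 100 + 200 = 300 mg.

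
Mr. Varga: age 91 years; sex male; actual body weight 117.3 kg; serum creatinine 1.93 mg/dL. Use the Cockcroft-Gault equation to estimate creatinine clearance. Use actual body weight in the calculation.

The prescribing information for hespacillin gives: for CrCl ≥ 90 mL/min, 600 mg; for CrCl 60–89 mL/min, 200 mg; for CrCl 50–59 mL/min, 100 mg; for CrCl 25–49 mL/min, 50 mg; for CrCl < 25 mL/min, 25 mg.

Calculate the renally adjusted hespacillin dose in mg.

50 mg

CrCl = (140 − 91) × 117.3 / (72 × 1.93) = 5747.7 / 138.96 ≈ 41.4 mL/min
CrCl ≈ 41 mL/min → bracket 25–49 mL/min.
Dose for this bracket: 50 mg.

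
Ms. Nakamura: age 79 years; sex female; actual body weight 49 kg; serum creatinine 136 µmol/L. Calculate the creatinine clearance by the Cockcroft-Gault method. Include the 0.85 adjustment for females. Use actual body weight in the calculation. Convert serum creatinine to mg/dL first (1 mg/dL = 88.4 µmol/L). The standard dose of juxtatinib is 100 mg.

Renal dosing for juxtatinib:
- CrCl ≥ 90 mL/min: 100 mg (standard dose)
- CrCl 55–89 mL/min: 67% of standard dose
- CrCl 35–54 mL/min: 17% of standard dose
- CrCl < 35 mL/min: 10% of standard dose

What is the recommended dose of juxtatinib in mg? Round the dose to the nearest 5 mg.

SCr = 136 / 88.4 = 1.538 mg/dL
CrCl = (140 − 79) × 49 / (72 × 1.538) × 0.85 = 2989.0 / 110.74 × 0.85 ≈ 22.9 mL/min
CrCl ≈ 23 mL/min → bracket < 35 mL/min.
10% of 100 mg = 10 mg

10 mg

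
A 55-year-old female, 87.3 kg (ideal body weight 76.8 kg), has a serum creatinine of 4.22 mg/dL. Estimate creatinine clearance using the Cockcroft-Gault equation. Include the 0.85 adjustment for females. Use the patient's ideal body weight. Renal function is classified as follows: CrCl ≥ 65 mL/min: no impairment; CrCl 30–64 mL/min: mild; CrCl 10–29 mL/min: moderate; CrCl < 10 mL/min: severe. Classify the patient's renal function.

CrCl = (140 − 55) × 76.8 / (72 × 4.22) × 0.85 = 6528.0 / 303.84 × 0.85 ≈ 18.3 mL/min
18 mL/min falls in the 'moderate' range.

moderate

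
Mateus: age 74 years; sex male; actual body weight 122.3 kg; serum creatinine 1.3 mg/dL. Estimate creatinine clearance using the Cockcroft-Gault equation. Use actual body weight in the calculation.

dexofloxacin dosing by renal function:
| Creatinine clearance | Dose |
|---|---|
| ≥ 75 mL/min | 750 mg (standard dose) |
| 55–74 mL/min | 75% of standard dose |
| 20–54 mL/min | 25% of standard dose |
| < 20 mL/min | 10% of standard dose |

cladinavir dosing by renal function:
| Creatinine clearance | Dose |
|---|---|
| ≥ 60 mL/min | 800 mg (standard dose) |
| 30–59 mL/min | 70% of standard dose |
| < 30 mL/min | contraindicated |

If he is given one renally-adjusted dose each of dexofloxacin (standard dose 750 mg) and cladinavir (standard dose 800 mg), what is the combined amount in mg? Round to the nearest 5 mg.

CrCl = (140 − 74) × 122.3 / (72 × 1.3) = 8071.8 / 93.60 ≈ 86.2 mL/min
CrCl ≈ 86 mL/min.
dexofloxacin: ≥ 75 mL/min → 100% of 750 mg = 750 mg.
cladinavir: ≥ 60 mL/min → 100% of 800 mg = 800 mg.
Total = 750 + 800 = 1550 mg.

1550 mg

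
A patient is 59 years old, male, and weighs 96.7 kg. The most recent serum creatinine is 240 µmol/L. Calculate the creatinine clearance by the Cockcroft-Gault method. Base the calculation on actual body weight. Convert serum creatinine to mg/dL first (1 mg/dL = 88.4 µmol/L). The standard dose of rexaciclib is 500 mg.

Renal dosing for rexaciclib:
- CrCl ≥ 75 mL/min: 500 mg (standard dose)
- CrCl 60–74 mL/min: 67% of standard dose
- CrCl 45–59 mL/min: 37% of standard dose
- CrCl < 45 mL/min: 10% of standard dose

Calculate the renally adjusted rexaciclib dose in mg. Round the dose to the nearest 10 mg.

50 mg

SCr = 240 / 88.4 = 2.715 mg/dL
CrCl = (140 − 59) × 96.7 / (72 × 2.715) = 7832.7 / 195.48 ≈ 40.1 mL/min
CrCl ≈ 40 mL/min → bracket < 45 mL/min.
10% of 500 mg = 50 mg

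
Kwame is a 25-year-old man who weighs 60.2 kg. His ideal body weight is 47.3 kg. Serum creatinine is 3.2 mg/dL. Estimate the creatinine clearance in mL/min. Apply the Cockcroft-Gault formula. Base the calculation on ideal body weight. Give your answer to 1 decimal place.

23.6 mL/min

CrCl = (140 − 25) × 47.3 / (72 × 3.2) = 5439.5 / 230.40 ≈ 23.6 mL/min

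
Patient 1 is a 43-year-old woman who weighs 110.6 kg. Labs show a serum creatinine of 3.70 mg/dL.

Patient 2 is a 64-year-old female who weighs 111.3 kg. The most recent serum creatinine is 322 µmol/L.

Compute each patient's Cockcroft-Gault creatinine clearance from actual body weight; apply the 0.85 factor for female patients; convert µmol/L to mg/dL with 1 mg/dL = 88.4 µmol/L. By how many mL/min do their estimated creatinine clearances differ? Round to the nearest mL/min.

7 mL/min

Patient 1: CrCl = (140 − 43) × 110.6 / (72 × 3.7) × 0.85 = 10728.2 / 266.40 × 0.85 ≈ 34.2 mL/min
Patient 2: SCr = 322 / 88.4 = 3.643 mg/dL
Patient 2: CrCl = (140 − 64) × 111.3 / (72 × 3.643) × 0.85 = 8458.8 / 262.30 × 0.85 ≈ 27.4 mL/min
|34.2 − 27.4| = 6.8 mL/min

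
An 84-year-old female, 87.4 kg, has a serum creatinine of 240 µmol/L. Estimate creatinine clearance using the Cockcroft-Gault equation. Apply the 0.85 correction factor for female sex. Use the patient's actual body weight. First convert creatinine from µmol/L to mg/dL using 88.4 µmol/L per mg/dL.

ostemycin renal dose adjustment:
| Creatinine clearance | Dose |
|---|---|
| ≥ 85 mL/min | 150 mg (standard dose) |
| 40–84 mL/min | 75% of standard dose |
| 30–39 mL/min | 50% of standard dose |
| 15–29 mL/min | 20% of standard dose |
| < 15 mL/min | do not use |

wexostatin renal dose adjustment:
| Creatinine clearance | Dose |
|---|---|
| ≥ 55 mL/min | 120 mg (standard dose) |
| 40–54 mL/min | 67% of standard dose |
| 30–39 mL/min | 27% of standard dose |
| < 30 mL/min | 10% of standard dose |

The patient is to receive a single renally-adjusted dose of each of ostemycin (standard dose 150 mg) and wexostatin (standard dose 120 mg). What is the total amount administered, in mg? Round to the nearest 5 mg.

40 mg

SCr = 240 / 88.4 = 2.715 mg/dL
CrCl = (140 − 84) × 87.4 / (72 × 2.715) × 0.85 = 4894.4 / 195.48 × 0.85 ≈ 21.3 mL/min
CrCl ≈ 21 mL/min.
ostemycin: 15–29 mL/min → 20% of 150 mg = 30 mg.
wexostatin: < 30 mL/min → 10% of 120 mg = 12 mg.
Total = 30 + 12 = 42 mg.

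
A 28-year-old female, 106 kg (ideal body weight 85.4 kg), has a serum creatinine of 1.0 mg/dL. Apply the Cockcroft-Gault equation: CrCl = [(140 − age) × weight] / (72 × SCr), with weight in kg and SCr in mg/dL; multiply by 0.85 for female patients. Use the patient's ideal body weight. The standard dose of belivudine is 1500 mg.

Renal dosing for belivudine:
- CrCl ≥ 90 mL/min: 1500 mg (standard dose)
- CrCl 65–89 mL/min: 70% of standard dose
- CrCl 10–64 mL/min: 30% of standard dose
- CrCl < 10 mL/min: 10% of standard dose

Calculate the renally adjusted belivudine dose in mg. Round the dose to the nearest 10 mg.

CrCl = (140 − 28) × 85.4 / (72 × 1) × 0.85 = 9564.8 / 72.00 × 0.85 ≈ 112.9 mL/min
CrCl ≈ 113 mL/min → bracket ≥ 90 mL/min.
100% of 1500 mg = 1500 mg

1500 mg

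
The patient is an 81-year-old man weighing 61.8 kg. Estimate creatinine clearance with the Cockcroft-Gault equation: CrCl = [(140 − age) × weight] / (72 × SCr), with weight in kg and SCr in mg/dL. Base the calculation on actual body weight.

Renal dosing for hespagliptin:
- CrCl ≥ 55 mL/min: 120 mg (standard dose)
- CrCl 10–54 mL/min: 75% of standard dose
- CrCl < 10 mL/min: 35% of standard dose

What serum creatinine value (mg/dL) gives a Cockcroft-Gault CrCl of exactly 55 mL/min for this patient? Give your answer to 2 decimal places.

Standard dose requires CrCl ≥ 55 mL/min.
Set (140 − 81) × 61.8 / (72 × SCr) = 55
SCr = (140 − 81) × 61.8 / (72 × 55) = 0.921 mg/dL

0.92 mg/dL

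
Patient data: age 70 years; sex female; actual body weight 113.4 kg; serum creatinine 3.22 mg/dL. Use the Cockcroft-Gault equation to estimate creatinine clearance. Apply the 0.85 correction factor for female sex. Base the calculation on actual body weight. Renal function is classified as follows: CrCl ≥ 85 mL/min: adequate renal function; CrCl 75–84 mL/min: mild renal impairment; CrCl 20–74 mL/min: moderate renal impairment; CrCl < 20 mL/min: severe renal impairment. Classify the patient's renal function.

CrCl = (140 − 70) × 113.4 / (72 × 3.22) × 0.85 = 7938.0 / 231.84 × 0.85 ≈ 29.1 mL/min
29 mL/min falls in the 'moderate renal impairment' range.

moderate renal impairment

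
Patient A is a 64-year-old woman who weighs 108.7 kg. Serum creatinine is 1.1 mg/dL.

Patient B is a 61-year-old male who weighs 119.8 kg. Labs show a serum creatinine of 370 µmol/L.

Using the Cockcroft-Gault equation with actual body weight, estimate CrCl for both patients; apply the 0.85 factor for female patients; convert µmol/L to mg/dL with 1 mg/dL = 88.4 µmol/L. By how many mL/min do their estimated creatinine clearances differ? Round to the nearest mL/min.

Patient A: CrCl = (140 − 64) × 108.7 / (72 × 1.1) × 0.85 = 8261.2 / 79.20 × 0.85 ≈ 88.7 mL/min
Patient B: SCr = 370 / 88.4 = 4.186 mg/dL
Patient B: CrCl = (140 − 61) × 119.8 / (72 × 4.186) = 9464.2 / 301.39 ≈ 31.4 mL/min
|88.7 − 31.4| = 57.3 mL/min

57 mL/min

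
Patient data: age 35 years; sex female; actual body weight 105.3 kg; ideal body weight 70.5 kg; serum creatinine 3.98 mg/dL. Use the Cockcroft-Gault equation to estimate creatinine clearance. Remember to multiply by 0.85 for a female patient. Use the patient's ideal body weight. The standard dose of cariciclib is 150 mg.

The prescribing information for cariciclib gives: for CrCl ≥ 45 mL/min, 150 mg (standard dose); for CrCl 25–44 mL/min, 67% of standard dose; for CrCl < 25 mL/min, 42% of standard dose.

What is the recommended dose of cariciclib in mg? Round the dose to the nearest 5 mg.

65 mg

CrCl = (140 − 35) × 70.5 / (72 × 3.98) × 0.85 = 7402.5 / 286.56 × 0.85 ≈ 22.0 mL/min
CrCl ≈ 22 mL/min → bracket < 25 mL/min.
42% of 150 mg = 63 mg → 65 mg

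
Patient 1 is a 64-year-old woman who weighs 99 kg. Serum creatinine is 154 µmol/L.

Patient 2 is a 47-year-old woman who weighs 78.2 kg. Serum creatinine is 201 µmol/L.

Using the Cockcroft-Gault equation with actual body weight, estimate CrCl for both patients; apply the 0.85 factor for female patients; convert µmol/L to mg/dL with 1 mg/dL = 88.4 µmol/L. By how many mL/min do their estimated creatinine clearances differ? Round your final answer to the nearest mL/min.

Patient 1: SCr = 154 / 88.4 = 1.742 mg/dL
Patient 1: CrCl = (140 − 64) × 99 / (72 × 1.742) × 0.85 = 7524.0 / 125.42 × 0.85 ≈ 51.0 mL/min
Patient 2: SCr = 201 / 88.4 = 2.274 mg/dL
Patient 2: CrCl = (140 − 47) × 78.2 / (72 × 2.274) × 0.85 = 7272.6 / 163.73 × 0.85 ≈ 37.8 mL/min
|51.0 − 37.8| = 13.2 mL/min

13 mL/min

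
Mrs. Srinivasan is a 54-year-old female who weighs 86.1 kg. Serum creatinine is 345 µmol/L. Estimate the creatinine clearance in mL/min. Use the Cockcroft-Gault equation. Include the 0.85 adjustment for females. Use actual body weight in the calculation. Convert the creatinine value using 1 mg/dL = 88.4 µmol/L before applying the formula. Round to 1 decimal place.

22.4 mL/min

SCr = 345 / 88.4 = 3.903 mg/dL
CrCl = (140 − 54) × 86.1 / (72 × 3.903) × 0.85 = 7404.6 / 281.02 × 0.85 ≈ 22.4 mL/min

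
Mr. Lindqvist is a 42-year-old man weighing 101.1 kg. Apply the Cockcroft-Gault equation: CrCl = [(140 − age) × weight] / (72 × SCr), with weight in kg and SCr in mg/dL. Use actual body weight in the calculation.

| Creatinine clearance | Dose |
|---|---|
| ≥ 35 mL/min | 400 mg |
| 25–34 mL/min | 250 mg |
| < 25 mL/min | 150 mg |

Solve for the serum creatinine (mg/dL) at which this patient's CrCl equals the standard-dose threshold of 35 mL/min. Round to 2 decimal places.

Standard dose requires CrCl ≥ 35 mL/min.
Set (140 − 42) × 101.1 / (72 × SCr) = 35
SCr = (140 − 42) × 101.1 / (72 × 35) = 3.932 mg/dL

3.93 mg/dL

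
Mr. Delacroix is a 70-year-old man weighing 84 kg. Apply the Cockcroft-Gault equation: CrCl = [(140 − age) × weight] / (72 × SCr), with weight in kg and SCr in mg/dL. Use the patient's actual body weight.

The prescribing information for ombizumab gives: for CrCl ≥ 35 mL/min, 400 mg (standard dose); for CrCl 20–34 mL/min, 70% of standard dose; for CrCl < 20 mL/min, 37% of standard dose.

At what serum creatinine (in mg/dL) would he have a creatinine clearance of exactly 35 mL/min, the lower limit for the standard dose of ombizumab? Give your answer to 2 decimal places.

Standard dose requires CrCl ≥ 35 mL/min.
Set (140 − 70) × 84 / (72 × SCr) = 35
SCr = (140 − 70) × 84 / (72 × 35) = 2.333 mg/dL

2.33 mg/dL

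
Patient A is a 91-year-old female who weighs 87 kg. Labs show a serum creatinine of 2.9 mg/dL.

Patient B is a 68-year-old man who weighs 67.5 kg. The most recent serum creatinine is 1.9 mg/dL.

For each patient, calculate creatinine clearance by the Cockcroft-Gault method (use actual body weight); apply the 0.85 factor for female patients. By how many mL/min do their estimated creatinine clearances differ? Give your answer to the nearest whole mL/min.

Patient A: CrCl = (140 − 91) × 87 / (72 × 2.9) × 0.85 = 4263.0 / 208.80 × 0.85 ≈ 17.4 mL/min
Patient B: CrCl = (140 − 68) × 67.5 / (72 × 1.9) = 4860.0 / 136.80 ≈ 35.5 mL/min
|17.4 − 35.5| = 18.1 mL/min

18 mL/min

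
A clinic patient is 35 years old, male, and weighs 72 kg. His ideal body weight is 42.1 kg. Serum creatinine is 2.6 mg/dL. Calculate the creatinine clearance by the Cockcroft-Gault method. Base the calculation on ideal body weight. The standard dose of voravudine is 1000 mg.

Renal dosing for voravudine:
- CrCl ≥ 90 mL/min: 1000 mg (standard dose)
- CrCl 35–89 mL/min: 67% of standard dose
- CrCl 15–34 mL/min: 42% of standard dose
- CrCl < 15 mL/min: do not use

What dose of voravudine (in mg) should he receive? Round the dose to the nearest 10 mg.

420 mg

CrCl = (140 − 35) × 42.1 / (72 × 2.6) = 4420.5 / 187.20 ≈ 23.6 mL/min
CrCl ≈ 24 mL/min → bracket 15–34 mL/min.
42% of 1000 mg = 420 mg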